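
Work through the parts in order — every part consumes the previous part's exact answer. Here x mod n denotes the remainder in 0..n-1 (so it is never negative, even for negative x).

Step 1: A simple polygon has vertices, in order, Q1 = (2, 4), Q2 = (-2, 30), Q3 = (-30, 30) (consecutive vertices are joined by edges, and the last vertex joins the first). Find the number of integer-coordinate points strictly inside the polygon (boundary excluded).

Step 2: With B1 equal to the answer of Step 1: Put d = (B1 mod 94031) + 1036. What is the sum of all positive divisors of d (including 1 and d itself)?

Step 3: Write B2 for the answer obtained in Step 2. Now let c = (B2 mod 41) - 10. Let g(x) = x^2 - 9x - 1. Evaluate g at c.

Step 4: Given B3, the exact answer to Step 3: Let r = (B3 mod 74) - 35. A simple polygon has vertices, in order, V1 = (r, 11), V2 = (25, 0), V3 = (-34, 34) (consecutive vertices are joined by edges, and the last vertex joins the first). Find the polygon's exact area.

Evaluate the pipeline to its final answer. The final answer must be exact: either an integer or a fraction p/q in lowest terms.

949/2

Step 1: cross terms: (2*30 - -2*4)=68, (-2*30 - -30*30)=840, (-30*4 - 2*30)=-180; twice the area = |728| = 728; area = 364; boundary points = 2 + 28 + 2 = 32; strictly interior points = area - boundary/2 + 1 = 349; answer 349
Step 2: B1 = 349; d = 1385; 1385 = 5 * 277; sigma = (1 + 5) * (1 + 277) = 6 * 278 = 1668; answer 1668
Step 3: B2 = 1668; c = 18; 1*(18)^2 - 9*(18)^1 - 1 = (324) + (-162) + (-1) = 161; answer 161
Step 4: B3 = 161; r = -22; cross terms: (-22*0 - 25*11)=-275, (25*34 - -34*0)=850, (-34*11 - -22*34)=374; twice the area = |949| = 949; area = 949/2; answer 949/2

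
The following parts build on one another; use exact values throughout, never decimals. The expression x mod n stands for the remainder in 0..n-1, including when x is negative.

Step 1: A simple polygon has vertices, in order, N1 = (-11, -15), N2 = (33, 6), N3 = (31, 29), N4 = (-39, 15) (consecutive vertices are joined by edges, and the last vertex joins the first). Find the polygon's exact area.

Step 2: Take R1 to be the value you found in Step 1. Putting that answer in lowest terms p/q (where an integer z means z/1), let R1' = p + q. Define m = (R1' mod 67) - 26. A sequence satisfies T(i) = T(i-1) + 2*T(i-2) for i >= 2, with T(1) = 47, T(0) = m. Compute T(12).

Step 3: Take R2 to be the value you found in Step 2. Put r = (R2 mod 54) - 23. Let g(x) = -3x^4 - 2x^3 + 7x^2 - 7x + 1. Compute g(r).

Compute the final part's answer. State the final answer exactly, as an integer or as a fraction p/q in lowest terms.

Step 1: cross terms: (-11*6 - 33*-15)=429, (33*29 - 31*6)=771, (31*15 - -39*29)=1596, (-39*-15 - -11*15)=750; twice the area = |3546| = 3546; area = 1773; answer 1773
Step 2: R1 = 1773; threaded value p + q = 1774; m = 6; T(2) = 1*(47) + 2*(6) = 59; iterating: T(2)=59, T(3)=153, T(4)=271, T(5)=577, T(6)=1119, T(7)=2273, T(8)=4511, T(9)=9057, T(10)=18079, T(11)=36193, T(12)=72351; answer 72351
Step 3: R2 = 72351; r = 22; -3*(22)^4 - 2*(22)^3 + 7*(22)^2 - 7*(22)^1 + 1 = (-702768) + (-21296) + (3388) + (-154) + (1) = -720829; answer -720829

-720829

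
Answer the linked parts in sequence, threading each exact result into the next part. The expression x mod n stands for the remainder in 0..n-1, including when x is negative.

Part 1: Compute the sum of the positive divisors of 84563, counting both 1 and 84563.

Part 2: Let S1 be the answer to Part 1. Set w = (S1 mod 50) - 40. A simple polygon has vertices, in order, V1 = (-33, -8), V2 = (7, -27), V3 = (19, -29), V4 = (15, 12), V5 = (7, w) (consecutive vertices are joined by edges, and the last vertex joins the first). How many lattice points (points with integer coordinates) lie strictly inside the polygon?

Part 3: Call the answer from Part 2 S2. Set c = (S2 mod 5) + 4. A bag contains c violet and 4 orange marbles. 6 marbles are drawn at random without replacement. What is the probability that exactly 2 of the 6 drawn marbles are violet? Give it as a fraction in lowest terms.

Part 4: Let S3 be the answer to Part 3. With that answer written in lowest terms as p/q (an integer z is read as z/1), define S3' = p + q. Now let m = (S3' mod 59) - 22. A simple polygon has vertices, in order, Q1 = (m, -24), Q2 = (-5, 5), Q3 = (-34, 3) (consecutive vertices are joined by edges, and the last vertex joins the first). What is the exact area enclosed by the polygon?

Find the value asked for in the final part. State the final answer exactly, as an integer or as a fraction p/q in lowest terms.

Part 1: 84563 = 103 * 821; sigma = (1 + 103) * (1 + 821) = 104 * 822 = 85488; answer 85488
Part 2: S1 = 85488; w = -2; cross terms: (-33*-27 - 7*-8)=947, (7*-29 - 19*-27)=310, (19*12 - 15*-29)=663, (15*-2 - 7*12)=-114, (7*-8 - -33*-2)=-122; twice the area = |1684| = 1684; area = 842; boundary points = 1 + 2 + 1 + 2 + 2 = 8; strictly interior points = area - boundary/2 + 1 = 839; answer 839
Part 3: S2 = 839; c = 8; total draws C(12,6) = 924; favorable C(8,2)*C(4,4) = 28; P = 1/33; answer 1/33
Part 4: S3 = 1/33; threaded value p + q = 34; m = 12; cross terms: (12*5 - -5*-24)=-60, (-5*3 - -34*5)=155, (-34*-24 - 12*3)=780; twice the area = |875| = 875; area = 875/2; answer 875/2

875/2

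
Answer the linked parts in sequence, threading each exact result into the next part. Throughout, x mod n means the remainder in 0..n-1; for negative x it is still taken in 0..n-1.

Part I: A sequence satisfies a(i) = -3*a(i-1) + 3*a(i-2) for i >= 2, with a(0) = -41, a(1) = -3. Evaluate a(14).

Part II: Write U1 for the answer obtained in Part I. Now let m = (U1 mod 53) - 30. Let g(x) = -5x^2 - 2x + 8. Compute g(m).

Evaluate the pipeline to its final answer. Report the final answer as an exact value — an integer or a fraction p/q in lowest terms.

Part I: a(2) = -3*(-3) + 3*(-41) = -114; iterating: a(2)=-114, a(3)=333, a(4)=-1341, a(5)=5022, a(6)=-19089, a(7)=72333, a(8)=-274266, a(9)=1039797, a(10)=-3942189, a(11)=14945958, a(12)=-56664441, a(13)=214831197, a(14)=-814486914; answer -814486914
Part II: U1 = -814486914; m = -10; -5*(-10)^2 - 2*(-10)^1 + 8 = (-500) + (20) + (8) = -472; answer -472

-472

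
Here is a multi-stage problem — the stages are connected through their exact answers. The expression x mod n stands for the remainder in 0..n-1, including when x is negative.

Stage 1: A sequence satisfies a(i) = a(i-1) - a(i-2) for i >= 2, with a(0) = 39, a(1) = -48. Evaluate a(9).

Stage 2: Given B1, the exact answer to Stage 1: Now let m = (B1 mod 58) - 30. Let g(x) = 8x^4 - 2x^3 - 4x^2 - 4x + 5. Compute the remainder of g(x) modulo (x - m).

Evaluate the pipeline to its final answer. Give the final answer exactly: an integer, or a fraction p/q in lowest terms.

Stage 1: a(2) = 1*(-48) - 1*(39) = -87; iterating: a(2)=-87, a(3)=-39, a(4)=48, a(5)=87, a(6)=39, a(7)=-48, a(8)=-87, a(9)=-39; answer -39
Stage 2: B1 = -39; m = -11; remainder = value at the root: 8*(-11)^4 - 2*(-11)^3 - 4*(-11)^2 - 4*(-11)^1 + 5 = (117128) + (2662) + (-484) + (44) + (5) = 119355; answer 119355

119355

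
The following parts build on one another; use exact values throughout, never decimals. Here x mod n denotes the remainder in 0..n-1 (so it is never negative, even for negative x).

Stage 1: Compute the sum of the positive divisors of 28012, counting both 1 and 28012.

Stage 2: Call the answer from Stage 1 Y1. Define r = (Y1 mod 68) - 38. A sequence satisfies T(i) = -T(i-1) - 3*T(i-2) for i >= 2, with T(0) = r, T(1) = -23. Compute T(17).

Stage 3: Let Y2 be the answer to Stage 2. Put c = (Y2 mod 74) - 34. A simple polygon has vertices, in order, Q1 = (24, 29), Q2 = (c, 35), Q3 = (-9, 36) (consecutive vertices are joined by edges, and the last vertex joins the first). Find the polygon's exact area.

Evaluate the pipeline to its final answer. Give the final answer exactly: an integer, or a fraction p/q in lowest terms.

23/2

Stage 1: 28012 = 2^2 * 47 * 149; sigma = (1 + 2 + 4) * (1 + 47) * (1 + 149) = 7 * 48 * 150 = 50400; answer 50400
Stage 2: Y1 = 50400; r = -26; T(2) = -1*(-23) - 3*(-26) = 101; iterating: T(2)=101, T(3)=-32, T(4)=-271, T(5)=367, T(6)=446, T(7)=-1547, T(8)=209, T(9)=4432, T(10)=-5059, T(11)=-8237, T(12)=23414, T(13)=1297, T(14)=-71539, T(15)=67648, T(16)=146969, T(17)=-349913; answer -349913
Stage 3: Y2 = -349913; c = -1; cross terms: (24*35 - -1*29)=869, (-1*36 - -9*35)=279, (-9*29 - 24*36)=-1125; twice the area = |23| = 23; area = 23/2; answer 23/2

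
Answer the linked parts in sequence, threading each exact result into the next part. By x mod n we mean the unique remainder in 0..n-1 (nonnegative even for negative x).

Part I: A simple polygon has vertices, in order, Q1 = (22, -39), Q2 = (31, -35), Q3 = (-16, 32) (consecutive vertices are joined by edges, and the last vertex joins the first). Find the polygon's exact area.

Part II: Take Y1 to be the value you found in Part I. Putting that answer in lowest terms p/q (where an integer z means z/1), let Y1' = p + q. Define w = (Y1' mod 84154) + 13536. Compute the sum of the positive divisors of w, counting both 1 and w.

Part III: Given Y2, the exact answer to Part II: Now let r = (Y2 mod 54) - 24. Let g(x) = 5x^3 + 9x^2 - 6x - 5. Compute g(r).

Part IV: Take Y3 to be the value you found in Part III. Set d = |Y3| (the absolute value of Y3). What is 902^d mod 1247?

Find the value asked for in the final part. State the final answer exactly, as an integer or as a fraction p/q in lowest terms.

773

Part I: cross terms: (22*-35 - 31*-39)=439, (31*32 - -16*-35)=432, (-16*-39 - 22*32)=-80; twice the area = |791| = 791; area = 791/2; answer 791/2
Part II: Y1 = 791/2; threaded value p + q = 793; w = 14329; 14329 = 7 * 23 * 89; sigma = (1 + 7) * (1 + 23) * (1 + 89) = 8 * 24 * 90 = 17280; answer 17280
Part III: Y2 = 17280; r = -24; 5*(-24)^3 + 9*(-24)^2 - 6*(-24)^1 - 5 = (-69120) + (5184) + (144) + (-5) = -63797; answer -63797
Part IV: Y3 = -63797; d = 63797; squarings mod 1247: 902^1=902, 902^2=560, 902^4=603, 902^8=732, 902^16=861, 902^32=603, 902^64=732, 902^128=861, 902^256=603, 902^512=732, 902^1024=861, 902^2048=603, 902^4096=732, 902^8192=861, 902^16384=603, 902^32768=732; 902^63797 = 902^1 * 902^4 * 902^16 * 902^32 * 902^256 * 902^2048 * 902^4096 * 902^8192 * 902^16384 * 902^32768 = 773 (mod 1247); answer 773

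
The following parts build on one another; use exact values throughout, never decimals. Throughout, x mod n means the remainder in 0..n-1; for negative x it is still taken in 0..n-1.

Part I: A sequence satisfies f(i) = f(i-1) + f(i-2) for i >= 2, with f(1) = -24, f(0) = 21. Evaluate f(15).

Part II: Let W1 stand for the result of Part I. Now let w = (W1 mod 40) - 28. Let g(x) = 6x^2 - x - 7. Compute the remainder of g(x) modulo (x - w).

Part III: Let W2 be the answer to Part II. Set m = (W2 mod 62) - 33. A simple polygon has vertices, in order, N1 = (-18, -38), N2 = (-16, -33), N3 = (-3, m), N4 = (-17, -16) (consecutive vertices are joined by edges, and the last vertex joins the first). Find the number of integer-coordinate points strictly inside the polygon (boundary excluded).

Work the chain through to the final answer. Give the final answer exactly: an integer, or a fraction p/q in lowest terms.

Part I: f(2) = 1*(-24) + 1*(21) = -3; iterating: f(2)=-3, f(3)=-27, f(4)=-30, f(5)=-57, f(6)=-87, f(7)=-144, f(8)=-231, f(9)=-375, f(10)=-606, f(11)=-981, f(12)=-1587, f(13)=-2568, f(14)=-4155, f(15)=-6723; answer -6723
Part II: W1 = -6723; w = 9; remainder = value at the root: 6*(9)^2 - 1*(9)^1 - 7 = (486) + (-9) + (-7) = 470; answer 470
Part III: W2 = 470; m = 3; cross terms: (-18*-33 - -16*-38)=-14, (-16*3 - -3*-33)=-147, (-3*-16 - -17*3)=99, (-17*-38 - -18*-16)=358; twice the area = |296| = 296; area = 148; boundary points = 1 + 1 + 1 + 1 = 4; strictly interior points = area - boundary/2 + 1 = 147; answer 147

147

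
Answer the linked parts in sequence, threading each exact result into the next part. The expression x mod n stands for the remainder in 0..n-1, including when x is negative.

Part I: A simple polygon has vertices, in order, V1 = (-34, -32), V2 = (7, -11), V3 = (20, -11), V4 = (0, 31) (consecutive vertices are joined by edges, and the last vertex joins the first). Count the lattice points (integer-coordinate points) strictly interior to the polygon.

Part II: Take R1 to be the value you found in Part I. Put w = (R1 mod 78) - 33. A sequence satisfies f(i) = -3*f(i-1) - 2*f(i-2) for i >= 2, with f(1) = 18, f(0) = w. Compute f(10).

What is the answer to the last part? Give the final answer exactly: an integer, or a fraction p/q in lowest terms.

Part I: cross terms: (-34*-11 - 7*-32)=598, (7*-11 - 20*-11)=143, (20*31 - 0*-11)=620, (0*-32 - -34*31)=1054; twice the area = |2415| = 2415; area = 2415/2; boundary points = 1 + 13 + 2 + 1 = 17; strictly interior points = area - boundary/2 + 1 = 1200; answer 1200
Part II: R1 = 1200; w = -3; f(2) = -3*(18) - 2*(-3) = -48; iterating: f(2)=-48, f(3)=108, f(4)=-228, f(5)=468, f(6)=-948, f(7)=1908, f(8)=-3828, f(9)=7668, f(10)=-15348; answer -15348

-15348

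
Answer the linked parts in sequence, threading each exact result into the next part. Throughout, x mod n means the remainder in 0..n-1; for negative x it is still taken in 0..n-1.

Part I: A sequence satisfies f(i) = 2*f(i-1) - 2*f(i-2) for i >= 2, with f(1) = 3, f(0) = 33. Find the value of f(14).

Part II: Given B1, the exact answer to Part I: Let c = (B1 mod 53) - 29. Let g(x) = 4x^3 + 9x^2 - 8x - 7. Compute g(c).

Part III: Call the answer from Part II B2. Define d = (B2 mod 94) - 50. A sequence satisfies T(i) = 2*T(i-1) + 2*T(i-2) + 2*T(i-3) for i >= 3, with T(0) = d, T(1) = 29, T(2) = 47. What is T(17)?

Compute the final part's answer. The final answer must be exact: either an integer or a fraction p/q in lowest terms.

457256288

Part I: f(2) = 2*(3) - 2*(33) = -60; iterating: f(2)=-60, f(3)=-126, f(4)=-132, f(5)=-12, f(6)=240, f(7)=504, f(8)=528, f(9)=48, f(10)=-960, f(11)=-2016, f(12)=-2112, f(13)=-192, f(14)=3840; answer 3840
Part II: B1 = 3840; c = -5; 4*(-5)^3 + 9*(-5)^2 - 8*(-5)^1 - 7 = (-500) + (225) + (40) + (-7) = -242; answer -242
Part III: B2 = -242; d = -10; T(3) = 2*(47) + 2*(29) + 2*(-10) = 132; iterating: T(3)=132, T(4)=416, T(5)=1190, T(6)=3476, T(7)=10164, T(8)=29660, T(9)=86600, T(10)=252848, T(11)=738216, T(12)=2155328, T(13)=6292784, T(14)=18372656, T(15)=53641536, T(16)=156613952, T(17)=457256288; answer 457256288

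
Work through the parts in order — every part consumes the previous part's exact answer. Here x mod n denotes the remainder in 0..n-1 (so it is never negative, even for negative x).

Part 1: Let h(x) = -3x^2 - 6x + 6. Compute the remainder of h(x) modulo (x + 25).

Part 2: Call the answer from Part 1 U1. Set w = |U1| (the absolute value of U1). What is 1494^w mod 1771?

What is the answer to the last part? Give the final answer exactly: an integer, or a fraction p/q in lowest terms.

Part 1: remainder = value at the root: -3*(-25)^2 - 6*(-25)^1 + 6 = (-1875) + (150) + (6) = -1719; answer -1719
Part 2: U1 = -1719; w = 1719; squarings mod 1771: 1494^1=1494, 1494^2=576, 1494^4=599, 1494^8=1059, 1494^16=438, 1494^32=576, 1494^64=599, 1494^128=1059, 1494^256=438, 1494^512=576, 1494^1024=599; 1494^1719 = 1494^1 * 1494^2 * 1494^4 * 1494^16 * 1494^32 * 1494^128 * 1494^512 * 1494^1024 = 643 (mod 1771); answer 643

643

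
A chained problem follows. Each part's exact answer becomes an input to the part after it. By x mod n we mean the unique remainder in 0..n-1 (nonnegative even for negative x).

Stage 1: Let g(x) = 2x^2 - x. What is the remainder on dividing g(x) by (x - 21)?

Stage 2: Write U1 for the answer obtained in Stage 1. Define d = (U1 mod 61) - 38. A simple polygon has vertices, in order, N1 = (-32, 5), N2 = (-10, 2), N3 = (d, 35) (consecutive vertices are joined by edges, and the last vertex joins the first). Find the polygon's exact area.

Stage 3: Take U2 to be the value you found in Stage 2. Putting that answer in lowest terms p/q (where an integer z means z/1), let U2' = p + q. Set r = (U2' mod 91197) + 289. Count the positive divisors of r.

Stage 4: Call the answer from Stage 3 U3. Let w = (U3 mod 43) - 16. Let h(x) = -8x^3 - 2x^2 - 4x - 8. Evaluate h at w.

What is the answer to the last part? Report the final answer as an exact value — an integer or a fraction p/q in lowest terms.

488

Stage 1: remainder = value at the root: 2*(21)^2 - 1*(21)^1 = (882) + (-21) = 861; answer 861
Stage 2: U1 = 861; d = -31; cross terms: (-32*2 - -10*5)=-14, (-10*35 - -31*2)=-288, (-31*5 - -32*35)=965; twice the area = |663| = 663; area = 663/2; answer 663/2
Stage 3: U2 = 663/2; threaded value p + q = 665; r = 954; 954 = 2 * 3^2 * 53; number of divisors = (1+1) * (2+1) * (1+1) = 12; answer 12
Stage 4: U3 = 12; w = -4; -8*(-4)^3 - 2*(-4)^2 - 4*(-4)^1 - 8 = (512) + (-32) + (16) + (-8) = 488; answer 488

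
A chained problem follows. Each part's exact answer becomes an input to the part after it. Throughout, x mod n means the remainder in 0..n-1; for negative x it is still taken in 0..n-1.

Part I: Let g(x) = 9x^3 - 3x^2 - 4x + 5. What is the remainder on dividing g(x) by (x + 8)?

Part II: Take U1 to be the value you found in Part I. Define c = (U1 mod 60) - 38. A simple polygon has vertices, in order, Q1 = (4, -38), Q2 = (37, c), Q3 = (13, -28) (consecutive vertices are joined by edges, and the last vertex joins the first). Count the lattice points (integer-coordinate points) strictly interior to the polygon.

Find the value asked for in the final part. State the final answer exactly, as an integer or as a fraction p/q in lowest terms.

Part I: remainder = value at the root: 9*(-8)^3 - 3*(-8)^2 - 4*(-8)^1 + 5 = (-4608) + (-192) + (32) + (5) = -4763; answer -4763
Part II: U1 = -4763; c = -1; cross terms: (4*-1 - 37*-38)=1402, (37*-28 - 13*-1)=-1023, (13*-38 - 4*-28)=-382; twice the area = |-3| = 3; area = 3/2; boundary points = 1 + 3 + 1 = 5; strictly interior points = area - boundary/2 + 1 = 0; answer 0

0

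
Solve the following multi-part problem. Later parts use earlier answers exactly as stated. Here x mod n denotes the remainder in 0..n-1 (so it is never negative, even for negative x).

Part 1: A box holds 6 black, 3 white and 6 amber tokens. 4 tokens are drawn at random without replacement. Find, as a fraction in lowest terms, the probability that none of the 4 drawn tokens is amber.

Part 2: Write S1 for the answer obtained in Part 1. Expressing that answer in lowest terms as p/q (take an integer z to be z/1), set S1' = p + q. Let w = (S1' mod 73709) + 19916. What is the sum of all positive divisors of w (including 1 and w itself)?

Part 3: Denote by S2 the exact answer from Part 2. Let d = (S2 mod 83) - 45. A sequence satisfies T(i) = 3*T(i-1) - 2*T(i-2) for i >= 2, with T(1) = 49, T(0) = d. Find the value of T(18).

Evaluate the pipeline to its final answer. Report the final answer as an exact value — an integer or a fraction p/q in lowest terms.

11796439

Part 1: total draws C(15,4) = 1365; favorable C(9,4) = 126; P = 6/65; answer 6/65
Part 2: S1 = 6/65; threaded value p + q = 71; w = 19987; 19987 = 11 * 23 * 79; sigma = (1 + 11) * (1 + 23) * (1 + 79) = 12 * 24 * 80 = 23040; answer 23040
Part 3: S2 = 23040; d = 4; T(2) = 3*(49) - 2*(4) = 139; iterating: T(2)=139, T(3)=319, T(4)=679, T(5)=1399, T(6)=2839, T(7)=5719, T(8)=11479, T(9)=22999, T(10)=46039, T(11)=92119, T(12)=184279, T(13)=368599, T(14)=737239, T(15)=1474519, T(16)=2949079, T(17)=5898199, T(18)=11796439; answer 11796439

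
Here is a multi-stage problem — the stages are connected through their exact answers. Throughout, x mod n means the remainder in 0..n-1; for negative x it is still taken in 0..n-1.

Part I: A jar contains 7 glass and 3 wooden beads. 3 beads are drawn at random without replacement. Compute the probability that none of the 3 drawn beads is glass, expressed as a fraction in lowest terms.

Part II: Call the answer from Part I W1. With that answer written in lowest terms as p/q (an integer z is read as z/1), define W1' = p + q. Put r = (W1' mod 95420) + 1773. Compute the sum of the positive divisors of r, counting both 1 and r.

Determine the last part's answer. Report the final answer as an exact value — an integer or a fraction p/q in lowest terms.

2844

Part I: total draws C(10,3) = 120; favorable C(3,3) = 1; P = 1/120; answer 1/120
Part II: W1 = 1/120; threaded value p + q = 121; r = 1894; 1894 = 2 * 947; sigma = (1 + 2) * (1 + 947) = 3 * 948 = 2844; answer 2844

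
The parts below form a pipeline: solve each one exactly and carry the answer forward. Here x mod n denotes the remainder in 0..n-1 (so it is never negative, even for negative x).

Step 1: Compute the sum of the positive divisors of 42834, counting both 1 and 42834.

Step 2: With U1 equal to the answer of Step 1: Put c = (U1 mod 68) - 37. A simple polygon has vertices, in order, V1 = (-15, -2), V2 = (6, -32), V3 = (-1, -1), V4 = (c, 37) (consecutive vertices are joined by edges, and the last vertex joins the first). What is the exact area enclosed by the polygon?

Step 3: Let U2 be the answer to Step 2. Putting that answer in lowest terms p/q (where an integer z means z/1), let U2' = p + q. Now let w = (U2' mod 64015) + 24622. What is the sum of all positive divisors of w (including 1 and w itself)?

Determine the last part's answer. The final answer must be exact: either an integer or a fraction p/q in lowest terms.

34160

Step 1: 42834 = 2 * 3 * 11^2 * 59; sigma = (1 + 2) * (1 + 3) * (1 + 11 + 121) * (1 + 59) = 3 * 4 * 133 * 60 = 95760; answer 95760
Step 2: U1 = 95760; c = -21; cross terms: (-15*-32 - 6*-2)=492, (6*-1 - -1*-32)=-38, (-1*37 - -21*-1)=-58, (-21*-2 - -15*37)=597; twice the area = |993| = 993; area = 993/2; answer 993/2
Step 3: U2 = 993/2; threaded value p + q = 995; w = 25617; 25617 = 3 * 8539; sigma = (1 + 3) * (1 + 8539) = 4 * 8540 = 34160; answer 34160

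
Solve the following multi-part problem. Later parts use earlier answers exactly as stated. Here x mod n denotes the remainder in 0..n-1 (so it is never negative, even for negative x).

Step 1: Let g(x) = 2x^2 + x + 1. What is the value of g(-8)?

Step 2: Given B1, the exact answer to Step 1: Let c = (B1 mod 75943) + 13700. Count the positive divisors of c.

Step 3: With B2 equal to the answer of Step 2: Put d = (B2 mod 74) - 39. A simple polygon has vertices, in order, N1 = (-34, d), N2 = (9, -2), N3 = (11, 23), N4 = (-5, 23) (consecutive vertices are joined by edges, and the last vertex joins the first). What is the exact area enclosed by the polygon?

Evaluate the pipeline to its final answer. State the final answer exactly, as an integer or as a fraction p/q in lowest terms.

1881/2

Step 1: 2*(-8)^2 + 1*(-8)^1 + 1 = (128) + (-8) + (1) = 121; answer 121
Step 2: B1 = 121; c = 13821; 13821 = 3 * 17 * 271; number of divisors = (1+1) * (1+1) * (1+1) = 8; answer 8
Step 3: B2 = 8; d = -31; cross terms: (-34*-2 - 9*-31)=347, (9*23 - 11*-2)=229, (11*23 - -5*23)=368, (-5*-31 - -34*23)=937; twice the area = |1881| = 1881; area = 1881/2; answer 1881/2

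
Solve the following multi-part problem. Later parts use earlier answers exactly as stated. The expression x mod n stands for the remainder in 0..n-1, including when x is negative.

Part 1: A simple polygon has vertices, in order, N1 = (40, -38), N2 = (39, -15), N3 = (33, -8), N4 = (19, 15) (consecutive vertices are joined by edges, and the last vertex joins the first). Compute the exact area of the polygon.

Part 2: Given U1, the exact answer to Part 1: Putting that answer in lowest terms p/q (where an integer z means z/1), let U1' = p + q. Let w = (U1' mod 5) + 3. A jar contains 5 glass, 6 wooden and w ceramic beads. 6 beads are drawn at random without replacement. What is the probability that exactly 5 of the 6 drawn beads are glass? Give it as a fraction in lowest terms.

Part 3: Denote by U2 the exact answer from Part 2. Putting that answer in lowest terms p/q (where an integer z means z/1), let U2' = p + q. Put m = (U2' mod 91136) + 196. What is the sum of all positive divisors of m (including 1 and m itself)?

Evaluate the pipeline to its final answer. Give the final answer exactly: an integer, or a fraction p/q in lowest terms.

Part 1: cross terms: (40*-15 - 39*-38)=882, (39*-8 - 33*-15)=183, (33*15 - 19*-8)=647, (19*-38 - 40*15)=-1322; twice the area = |390| = 390; area = 195; answer 195
Part 2: U1 = 195; threaded value p + q = 196; w = 4; total draws C(15,6) = 5005; favorable C(5,5)*C(10,1) = 10; P = 2/1001; answer 2/1001
Part 3: U2 = 2/1001; threaded value p + q = 1003; m = 1199; 1199 = 11 * 109; sigma = (1 + 11) * (1 + 109) = 12 * 110 = 1320; answer 1320

1320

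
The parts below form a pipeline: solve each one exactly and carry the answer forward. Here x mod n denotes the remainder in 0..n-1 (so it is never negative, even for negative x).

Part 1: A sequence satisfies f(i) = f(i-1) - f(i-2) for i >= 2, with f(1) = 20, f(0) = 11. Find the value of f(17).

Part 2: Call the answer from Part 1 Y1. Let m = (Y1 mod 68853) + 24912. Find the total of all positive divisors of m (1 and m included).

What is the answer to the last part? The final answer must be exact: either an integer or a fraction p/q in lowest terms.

235984

Part 1: f(2) = 1*(20) - 1*(11) = 9; iterating: f(2)=9, f(3)=-11, f(4)=-20, f(5)=-9, f(6)=11, f(7)=20, f(8)=9, f(9)=-11, f(10)=-20, f(11)=-9, f(12)=11, f(13)=20, f(14)=9, f(15)=-11, f(16)=-20, f(17)=-9; answer -9
Part 2: Y1 = -9; m = 93756; 93756 = 2^2 * 3 * 13 * 601; sigma = (1 + 2 + 4) * (1 + 3) * (1 + 13) * (1 + 601) = 7 * 4 * 14 * 602 = 235984; answer 235984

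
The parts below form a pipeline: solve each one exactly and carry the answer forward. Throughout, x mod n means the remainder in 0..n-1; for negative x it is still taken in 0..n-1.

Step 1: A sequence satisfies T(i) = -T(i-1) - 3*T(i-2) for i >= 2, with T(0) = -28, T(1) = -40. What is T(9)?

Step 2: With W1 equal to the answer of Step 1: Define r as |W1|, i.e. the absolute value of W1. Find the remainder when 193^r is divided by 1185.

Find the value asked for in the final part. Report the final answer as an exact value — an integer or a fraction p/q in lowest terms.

Step 1: T(2) = -1*(-40) - 3*(-28) = 124; iterating: T(2)=124, T(3)=-4, T(4)=-368, T(5)=380, T(6)=724, T(7)=-1864, T(8)=-308, T(9)=5900; answer 5900
Step 2: W1 = 5900; r = 5900; squarings mod 1185: 193^1=193, 193^2=514, 193^4=1126, 193^8=1111, 193^16=736, 193^32=151, 193^64=286, 193^128=31, 193^256=961, 193^512=406, 193^1024=121, 193^2048=421, 193^4096=676; 193^5900 = 193^4 * 193^8 * 193^256 * 193^512 * 193^1024 * 193^4096 = 31 (mod 1185); answer 31

31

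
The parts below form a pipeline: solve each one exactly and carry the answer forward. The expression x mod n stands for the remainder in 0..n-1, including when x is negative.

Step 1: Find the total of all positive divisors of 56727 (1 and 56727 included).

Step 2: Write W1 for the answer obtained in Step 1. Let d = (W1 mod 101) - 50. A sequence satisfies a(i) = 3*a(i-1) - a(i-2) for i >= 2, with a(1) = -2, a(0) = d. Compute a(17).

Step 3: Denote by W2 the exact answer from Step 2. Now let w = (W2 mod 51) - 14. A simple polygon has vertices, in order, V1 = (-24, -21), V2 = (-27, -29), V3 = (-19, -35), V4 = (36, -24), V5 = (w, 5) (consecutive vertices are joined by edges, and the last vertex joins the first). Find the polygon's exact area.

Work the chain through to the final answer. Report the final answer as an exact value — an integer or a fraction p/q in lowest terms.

1268

Step 1: 56727 = 3^3 * 11 * 191; sigma = (1 + 3 + 9 + 27) * (1 + 11) * (1 + 191) = 40 * 12 * 192 = 92160; answer 92160
Step 2: W1 = 92160; d = -2; a(2) = 3*(-2) - 1*(-2) = -4; iterating: a(2)=-4, a(3)=-10, a(4)=-26, a(5)=-68, a(6)=-178, a(7)=-466, a(8)=-1220, a(9)=-3194, a(10)=-8362, a(11)=-21892, a(12)=-57314, a(13)=-150050, a(14)=-392836, a(15)=-1028458, a(16)=-2692538, a(17)=-7049156; answer -7049156
Step 3: W2 = -7049156; w = -1; cross terms: (-24*-29 - -27*-21)=129, (-27*-35 - -19*-29)=394, (-19*-24 - 36*-35)=1716, (36*5 - -1*-24)=156, (-1*-21 - -24*5)=141; twice the area = |2536| = 2536; area = 1268; answer 1268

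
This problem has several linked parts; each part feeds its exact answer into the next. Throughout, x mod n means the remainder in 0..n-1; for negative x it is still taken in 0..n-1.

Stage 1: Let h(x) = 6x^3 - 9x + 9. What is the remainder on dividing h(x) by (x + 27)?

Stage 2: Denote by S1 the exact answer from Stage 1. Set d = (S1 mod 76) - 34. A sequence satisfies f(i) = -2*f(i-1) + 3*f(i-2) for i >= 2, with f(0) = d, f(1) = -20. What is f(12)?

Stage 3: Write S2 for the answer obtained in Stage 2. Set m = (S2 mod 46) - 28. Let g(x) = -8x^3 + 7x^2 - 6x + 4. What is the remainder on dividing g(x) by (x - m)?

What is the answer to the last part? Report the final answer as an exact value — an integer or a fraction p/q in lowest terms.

114772

Stage 1: remainder = value at the root: 6*(-27)^3 - 9*(-27)^1 + 9 = (-118098) + (243) + (9) = -117846; answer -117846
Stage 2: S1 = -117846; d = -4; f(2) = -2*(-20) + 3*(-4) = 28; iterating: f(2)=28, f(3)=-116, f(4)=316, f(5)=-980, f(6)=2908, f(7)=-8756, f(8)=26236, f(9)=-78740, f(10)=236188, f(11)=-708596, f(12)=2125756; answer 2125756
Stage 3: S2 = 2125756; m = -24; remainder = value at the root: -8*(-24)^3 + 7*(-24)^2 - 6*(-24)^1 + 4 = (110592) + (4032) + (144) + (4) = 114772; answer 114772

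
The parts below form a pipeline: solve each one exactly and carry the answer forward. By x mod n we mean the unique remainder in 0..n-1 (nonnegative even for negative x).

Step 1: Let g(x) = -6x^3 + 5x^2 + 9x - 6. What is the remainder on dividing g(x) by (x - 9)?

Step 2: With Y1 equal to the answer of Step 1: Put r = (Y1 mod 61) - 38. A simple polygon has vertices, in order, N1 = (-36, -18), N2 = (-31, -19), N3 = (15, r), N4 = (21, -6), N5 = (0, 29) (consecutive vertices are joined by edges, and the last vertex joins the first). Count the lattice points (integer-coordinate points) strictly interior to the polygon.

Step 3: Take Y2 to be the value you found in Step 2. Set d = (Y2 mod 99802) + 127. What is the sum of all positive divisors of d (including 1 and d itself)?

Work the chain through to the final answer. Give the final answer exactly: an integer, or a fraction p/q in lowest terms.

2016

Step 1: remainder = value at the root: -6*(9)^3 + 5*(9)^2 + 9*(9)^1 - 6 = (-4374) + (405) + (81) + (-6) = -3894; answer -3894
Step 2: Y1 = -3894; r = -28; cross terms: (-36*-19 - -31*-18)=126, (-31*-28 - 15*-19)=1153, (15*-6 - 21*-28)=498, (21*29 - 0*-6)=609, (0*-18 - -36*29)=1044; twice the area = |3430| = 3430; area = 1715; boundary points = 1 + 1 + 2 + 7 + 1 = 12; strictly interior points = area - boundary/2 + 1 = 1710; answer 1710
Step 3: Y2 = 1710; d = 1837; 1837 = 11 * 167; sigma = (1 + 11) * (1 + 167) = 12 * 168 = 2016; answer 2016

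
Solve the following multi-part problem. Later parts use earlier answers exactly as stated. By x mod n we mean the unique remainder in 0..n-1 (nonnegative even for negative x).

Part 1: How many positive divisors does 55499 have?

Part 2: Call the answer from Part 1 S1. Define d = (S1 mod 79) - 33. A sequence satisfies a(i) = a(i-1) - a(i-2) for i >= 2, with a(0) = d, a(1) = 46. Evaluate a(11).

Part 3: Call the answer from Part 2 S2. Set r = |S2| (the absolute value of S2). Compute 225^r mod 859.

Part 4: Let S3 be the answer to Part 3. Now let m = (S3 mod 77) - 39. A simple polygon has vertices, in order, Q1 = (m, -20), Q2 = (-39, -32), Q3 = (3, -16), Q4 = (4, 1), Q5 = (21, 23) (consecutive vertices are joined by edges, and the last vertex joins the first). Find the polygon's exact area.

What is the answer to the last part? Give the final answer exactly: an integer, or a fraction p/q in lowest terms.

Part 1: 55499 = 19 * 23 * 127; number of divisors = (1+1) * (1+1) * (1+1) = 8; answer 8
Part 2: S1 = 8; d = -25; a(2) = 1*(46) - 1*(-25) = 71; iterating: a(2)=71, a(3)=25, a(4)=-46, a(5)=-71, a(6)=-25, a(7)=46, a(8)=71, a(9)=25, a(10)=-46, a(11)=-71; answer -71
Part 3: S2 = -71; r = 71; squarings mod 859: 225^1=225, 225^2=803, 225^4=559, 225^8=664, 225^16=229, 225^32=42, 225^64=46; 225^71 = 225^1 * 225^2 * 225^4 * 225^64 = 361 (mod 859); answer 361
Part 4: S3 = 361; m = 14; cross terms: (14*-32 - -39*-20)=-1228, (-39*-16 - 3*-32)=720, (3*1 - 4*-16)=67, (4*23 - 21*1)=71, (21*-20 - 14*23)=-742; twice the area = |-1112| = 1112; area = 556; answer 556

556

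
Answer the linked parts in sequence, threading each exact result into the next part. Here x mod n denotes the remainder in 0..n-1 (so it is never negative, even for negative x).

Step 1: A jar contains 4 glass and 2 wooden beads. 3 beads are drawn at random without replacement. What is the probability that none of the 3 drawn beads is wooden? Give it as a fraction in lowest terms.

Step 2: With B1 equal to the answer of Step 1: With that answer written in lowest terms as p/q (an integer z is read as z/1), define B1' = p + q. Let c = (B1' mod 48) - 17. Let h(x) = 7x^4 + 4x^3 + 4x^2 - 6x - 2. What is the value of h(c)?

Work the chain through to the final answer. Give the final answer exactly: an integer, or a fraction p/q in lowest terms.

97711

Step 1: total draws C(6,3) = 20; favorable C(4,3) = 4; P = 1/5; answer 1/5
Step 2: B1 = 1/5; threaded value p + q = 6; c = -11; 7*(-11)^4 + 4*(-11)^3 + 4*(-11)^2 - 6*(-11)^1 - 2 = (102487) + (-5324) + (484) + (66) + (-2) = 97711; answer 97711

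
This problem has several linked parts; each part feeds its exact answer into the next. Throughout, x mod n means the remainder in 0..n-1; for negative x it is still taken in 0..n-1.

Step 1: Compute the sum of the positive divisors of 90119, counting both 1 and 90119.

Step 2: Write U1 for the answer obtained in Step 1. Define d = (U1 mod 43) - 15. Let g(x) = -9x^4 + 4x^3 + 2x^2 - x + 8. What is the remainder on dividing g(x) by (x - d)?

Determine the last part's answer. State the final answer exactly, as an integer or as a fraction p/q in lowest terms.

-2

Step 1: 90119 = 227 * 397; sigma = (1 + 227) * (1 + 397) = 228 * 398 = 90744; answer 90744
Step 2: U1 = 90744; d = -1; remainder = value at the root: -9*(-1)^4 + 4*(-1)^3 + 2*(-1)^2 - 1*(-1)^1 + 8 = (-9) + (-4) + (2) + (1) + (8) = -2; answer -2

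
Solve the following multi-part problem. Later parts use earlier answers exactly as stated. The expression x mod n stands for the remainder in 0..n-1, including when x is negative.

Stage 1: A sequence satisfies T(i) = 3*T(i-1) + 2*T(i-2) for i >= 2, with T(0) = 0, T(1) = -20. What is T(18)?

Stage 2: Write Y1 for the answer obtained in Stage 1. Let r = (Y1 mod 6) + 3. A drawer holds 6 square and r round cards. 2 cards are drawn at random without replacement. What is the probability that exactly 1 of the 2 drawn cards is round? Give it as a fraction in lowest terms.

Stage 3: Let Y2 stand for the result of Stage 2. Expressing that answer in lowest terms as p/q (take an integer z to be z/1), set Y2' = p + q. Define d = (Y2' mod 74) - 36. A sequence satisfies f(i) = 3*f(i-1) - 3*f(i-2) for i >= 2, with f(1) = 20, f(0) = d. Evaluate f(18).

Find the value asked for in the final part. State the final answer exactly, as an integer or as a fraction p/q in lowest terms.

Stage 1: T(2) = 3*(-20) + 2*(0) = -60; iterating: T(2)=-60, T(3)=-220, T(4)=-780, T(5)=-2780, T(6)=-9900, T(7)=-35260, T(8)=-125580, T(9)=-447260, T(10)=-1592940, T(11)=-5673340, T(12)=-20205900, T(13)=-71964380, T(14)=-256304940, T(15)=-912843580, T(16)=-3251140620, T(17)=-11579109020, T(18)=-41239608300; answer -41239608300
Stage 2: Y1 = -41239608300; r = 3; total draws C(9,2) = 36; favorable C(3,1)*C(6,1) = 18; P = 1/2; answer 1/2
Stage 3: Y2 = 1/2; threaded value p + q = 3; d = -33; f(2) = 3*(20) - 3*(-33) = 159; iterating: f(2)=159, f(3)=417, f(4)=774, f(5)=1071, f(6)=891, f(7)=-540, f(8)=-4293, f(9)=-11259, f(10)=-20898, f(11)=-28917, f(12)=-24057, f(13)=14580, f(14)=115911, f(15)=303993, f(16)=564246, f(17)=780759, f(18)=649539; answer 649539

649539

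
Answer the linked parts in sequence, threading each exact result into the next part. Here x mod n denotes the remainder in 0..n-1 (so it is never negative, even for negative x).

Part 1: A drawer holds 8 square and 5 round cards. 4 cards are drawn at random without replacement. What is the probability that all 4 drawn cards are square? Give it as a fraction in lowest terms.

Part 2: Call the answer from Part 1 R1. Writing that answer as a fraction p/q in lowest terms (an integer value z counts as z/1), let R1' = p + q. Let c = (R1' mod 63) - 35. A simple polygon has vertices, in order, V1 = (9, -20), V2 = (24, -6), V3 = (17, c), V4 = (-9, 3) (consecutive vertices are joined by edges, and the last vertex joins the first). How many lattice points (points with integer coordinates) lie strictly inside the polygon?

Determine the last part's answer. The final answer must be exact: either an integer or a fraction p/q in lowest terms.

Part 1: total draws C(13,4) = 715; favorable C(8,4) = 70; P = 14/143; answer 14/143
Part 2: R1 = 14/143; threaded value p + q = 157; c = -4; cross terms: (9*-6 - 24*-20)=426, (24*-4 - 17*-6)=6, (17*3 - -9*-4)=15, (-9*-20 - 9*3)=153; twice the area = |600| = 600; area = 300; boundary points = 1 + 1 + 1 + 1 = 4; strictly interior points = area - boundary/2 + 1 = 299; answer 299

299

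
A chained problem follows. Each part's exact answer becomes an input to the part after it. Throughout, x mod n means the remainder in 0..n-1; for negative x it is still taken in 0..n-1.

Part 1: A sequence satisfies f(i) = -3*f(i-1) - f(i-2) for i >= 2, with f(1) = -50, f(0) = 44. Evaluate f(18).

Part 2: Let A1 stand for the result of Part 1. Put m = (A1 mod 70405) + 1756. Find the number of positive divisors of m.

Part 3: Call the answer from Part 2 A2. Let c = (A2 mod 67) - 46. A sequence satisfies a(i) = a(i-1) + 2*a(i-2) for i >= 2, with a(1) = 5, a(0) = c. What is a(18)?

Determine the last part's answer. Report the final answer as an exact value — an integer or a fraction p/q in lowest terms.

Part 1: f(2) = -3*(-50) - 1*(44) = 106; iterating: f(2)=106, f(3)=-268, f(4)=698, f(5)=-1826, f(6)=4780, f(7)=-12514, f(8)=32762, f(9)=-85772, f(10)=224554, f(11)=-587890, f(12)=1539116, f(13)=-4029458, f(14)=10549258, f(15)=-27618316, f(16)=72305690, f(17)=-189298754, f(18)=495590572; answer 495590572
Part 2: A1 = 495590572; m = 11533; 11533 = 19 * 607; number of divisors = (1+1) * (1+1) = 4; answer 4
Part 3: A2 = 4; c = -42; a(2) = 1*(5) + 2*(-42) = -79; iterating: a(2)=-79, a(3)=-69, a(4)=-227, a(5)=-365, a(6)=-819, a(7)=-1549, a(8)=-3187, a(9)=-6285, a(10)=-12659, a(11)=-25229, a(12)=-50547, a(13)=-101005, a(14)=-202099, a(15)=-404109, a(16)=-808307, a(17)=-1616525, a(18)=-3233139; answer -3233139

-3233139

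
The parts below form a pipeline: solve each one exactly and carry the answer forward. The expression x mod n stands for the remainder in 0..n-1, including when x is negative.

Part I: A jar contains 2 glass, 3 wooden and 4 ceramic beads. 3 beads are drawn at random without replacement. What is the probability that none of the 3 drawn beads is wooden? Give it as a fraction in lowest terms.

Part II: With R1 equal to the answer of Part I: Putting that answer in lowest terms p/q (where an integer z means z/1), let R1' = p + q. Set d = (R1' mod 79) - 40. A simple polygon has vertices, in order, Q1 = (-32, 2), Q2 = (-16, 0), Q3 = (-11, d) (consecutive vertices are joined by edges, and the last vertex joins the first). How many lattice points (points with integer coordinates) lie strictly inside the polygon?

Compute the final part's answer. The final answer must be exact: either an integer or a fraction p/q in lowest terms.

Part I: total draws C(9,3) = 84; favorable C(6,3) = 20; P = 5/21; answer 5/21
Part II: R1 = 5/21; threaded value p + q = 26; d = -14; cross terms: (-32*0 - -16*2)=32, (-16*-14 - -11*0)=224, (-11*2 - -32*-14)=-470; twice the area = |-214| = 214; area = 107; boundary points = 2 + 1 + 1 = 4; strictly interior points = area - boundary/2 + 1 = 106; answer 106

106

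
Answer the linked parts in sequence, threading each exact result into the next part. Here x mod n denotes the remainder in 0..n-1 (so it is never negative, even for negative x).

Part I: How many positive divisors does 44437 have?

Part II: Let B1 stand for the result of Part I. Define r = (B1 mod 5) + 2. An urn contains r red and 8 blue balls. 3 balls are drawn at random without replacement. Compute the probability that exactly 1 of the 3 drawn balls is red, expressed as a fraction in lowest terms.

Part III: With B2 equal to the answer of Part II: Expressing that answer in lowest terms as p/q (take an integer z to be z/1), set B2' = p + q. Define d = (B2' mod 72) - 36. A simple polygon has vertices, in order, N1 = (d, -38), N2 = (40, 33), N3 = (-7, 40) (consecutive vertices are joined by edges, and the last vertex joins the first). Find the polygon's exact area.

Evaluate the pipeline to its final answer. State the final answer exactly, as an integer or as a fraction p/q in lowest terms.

1868

Part I: 44437 = 37 * 1201; number of divisors = (1+1) * (1+1) = 4; answer 4
Part II: B1 = 4; r = 6; total draws C(14,3) = 364; favorable C(6,1)*C(8,2) = 168; P = 6/13; answer 6/13
Part III: B2 = 6/13; threaded value p + q = 19; d = -17; cross terms: (-17*33 - 40*-38)=959, (40*40 - -7*33)=1831, (-7*-38 - -17*40)=946; twice the area = |3736| = 3736; area = 1868; answer 1868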